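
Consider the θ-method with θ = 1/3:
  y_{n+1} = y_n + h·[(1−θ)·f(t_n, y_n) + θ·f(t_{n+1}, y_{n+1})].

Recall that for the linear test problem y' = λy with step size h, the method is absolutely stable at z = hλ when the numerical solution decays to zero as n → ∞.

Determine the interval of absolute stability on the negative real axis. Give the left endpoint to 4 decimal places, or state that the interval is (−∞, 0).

Set f=λy, z=hλ:
  y_{n+1} = y_n + z·[2/3·y_n + 1/3·y_{n+1}] ⇒ (1 − 1/3z)y_{n+1} = (1 + 2/3z)y_n
  so R(z) = (1 + 2/3z)/(1 − 1/3z).

Boundary: |R(x)|=1, x<0.
x=-1.65: |R|=0.0645
R=−1: 1+2/3x = −1+1/3x ⇒ -1/3x=2 ⇒ x=2/(-1/3)=-6.0000
Confirm numerically:
  x=-4.848: |R|=0.85321 <1
  x=-4.827: |R|=0.85013 <1
  x=-2.697: |R|=0.42022 <1
  x=-6.469: |R|=1.04953 >1
  x=-6.357: |R|=1.03815 >1
  x=-6.318: |R|=1.03413 >1
Stable set (-6.0000, 0).

(-6.0000, 0).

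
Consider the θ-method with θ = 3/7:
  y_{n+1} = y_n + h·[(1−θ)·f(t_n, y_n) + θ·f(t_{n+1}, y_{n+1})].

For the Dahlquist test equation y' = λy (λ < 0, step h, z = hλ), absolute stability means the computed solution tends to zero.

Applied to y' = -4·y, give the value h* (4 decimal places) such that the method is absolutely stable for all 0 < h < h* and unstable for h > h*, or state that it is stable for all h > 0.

Set f=λy, z=hλ:
  y_{n+1} = y_n + z·[4/7·y_n + 3/7·y_{n+1}] ⇒ (1 − 3/7z)y_{n+1} = (1 + 4/7z)y_n
  Hence R(z) = (1 + 4/7z)/(1 − 3/7z).

Find x<0 with |R(x)|<1.
x=-1.22: |R|=0.1989
R=−1: 1+4/7x = −1+3/7x ⇒ -1/7x=2 ⇒ x=2/(-1/7)=-14.0000
Confirm numerically:
  x=-12.674: |R|=0.97055 <1
  x=-12.482: |R|=0.96585 <1
  x=-9.415: |R|=0.86991 <1
  x=-8.777: |R|=0.84330 <1
  x=-14.432: |R|=1.00859 >1
  x=-14.331: |R|=1.00662 >1
  x=-14.273: |R|=1.00548 >1
Interval (-14.0000, 0).

(-14.0000,0); λ=-4 ⇒ h* = (14)/4 = 3.5000.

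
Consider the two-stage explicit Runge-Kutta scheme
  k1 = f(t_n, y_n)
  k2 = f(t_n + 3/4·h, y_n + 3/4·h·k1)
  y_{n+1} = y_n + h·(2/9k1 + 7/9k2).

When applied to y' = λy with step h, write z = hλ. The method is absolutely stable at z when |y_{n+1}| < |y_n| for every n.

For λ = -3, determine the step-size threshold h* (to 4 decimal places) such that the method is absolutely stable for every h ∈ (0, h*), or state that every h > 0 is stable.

Test eqn y'=λy, z=hλ:
  k1=λy_n ⇒ h·k1=z·y_n;  k2=λ(1+3/4z)y_n ⇒ h·k2=z(1+3/4z)y_n
  y_{n+1}/y_n = 1 + 2/9z + 7/9z(1+3/4z) = 1 + z + 7/12z²
  so R(z) = 1 + z + 7/12z².

Boundary: |R(x)|=1, x<0.
x=-0.5: |R|=0.6458
R=1: x+7/12x²=0 ⇒ x=−12/7=-1.7143; min R=1−1/(4·7/12)=0.5714>−1
Confirm numerically:
  x=-1.602: |R|=0.89507 <1
  x=-1.585: |R|=0.88046 <1
  x=-1.173: |R|=0.62963 <1
  x=-2.236: |R|=1.68049 >1
  x=-1.955: |R|=1.27451 >1
  x=-1.793: |R|=1.08233 >1
Stable set (-1.7143, 0).

(-1.7143,0); λ=-3 ⇒ h* = (12/7)/3 = 0.5714.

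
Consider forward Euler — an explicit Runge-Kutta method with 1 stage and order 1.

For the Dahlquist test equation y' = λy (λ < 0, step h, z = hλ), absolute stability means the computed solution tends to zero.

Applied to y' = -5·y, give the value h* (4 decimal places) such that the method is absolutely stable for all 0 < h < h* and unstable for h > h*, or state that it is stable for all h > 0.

On y'=λy, z=hλ:
  order 1, 1-stage ⇒ R(z)=1+z
  (e.g. R(-0.64)=0.36000, |R|=0.36000)

Find x<0 with |R(x)|<1.
x=-0.64: |R|=0.3600
|R(-1.67)|=0.6700 |R(-1.24)|=0.2400 |R(-1.13)|=0.1300
Bisect:
  x_lo=-2.7866 |R|=1.7866  x_hi=-0.3261 |R|=0.6739
  mid=-1.55637 |R|=0.55637 →hi
  mid=-2.17150 |R|=1.17150 →lo
  mid=-1.86393 |R|=0.86393 →hi
  mid=-2.01772 |R|=1.01772 →lo
  mid=-1.94083 |R|=0.94083 →hi
  mid=-1.97927 |R|=0.97927 →hi
  mid=-1.99849 |R|=0.99849 →hi
  mid=-2.00811 |R|=1.00811 →lo
  ...
  [-2.00015,-2.00000] ⇒ x*=-2.0000
Stable set (-2.0000, 0).

(-2.0000,0); λ=-5 ⇒ h* = 0.4000.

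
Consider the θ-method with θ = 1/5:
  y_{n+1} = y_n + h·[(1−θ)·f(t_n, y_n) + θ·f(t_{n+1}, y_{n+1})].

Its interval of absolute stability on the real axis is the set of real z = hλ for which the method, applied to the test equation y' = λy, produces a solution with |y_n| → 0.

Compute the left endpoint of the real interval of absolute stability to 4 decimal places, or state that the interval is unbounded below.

left endpoint -3.3333.

With y'=λy (z=hλ):
  y_{n+1} = y_n + z·[4/5·y_n + 1/5·y_{n+1}] ⇒ (1 − 1/5z)y_{n+1} = (1 + 4/5z)y_n
  R(z) = (1 + 4/5z)/(1 − 1/5z).

Boundary: |R(x)|=1, x<0.
x=-1.7: |R|=0.2687
R=−1: 1+4/5x = −1+1/5x ⇒ -3/5x=2 ⇒ x=2/(-3/5)=-3.3333
Confirm numerically:
  x=-3.244: |R|=0.96749 <1
  x=-2.917: |R|=0.84224 <1
  x=-1.454: |R|=0.12643 <1
  x=-3.914: |R|=1.19542 >1
  x=-3.868: |R|=1.18088 >1
  x=-3.591: |R|=1.08998 >1
Stable set (-3.3333, 0).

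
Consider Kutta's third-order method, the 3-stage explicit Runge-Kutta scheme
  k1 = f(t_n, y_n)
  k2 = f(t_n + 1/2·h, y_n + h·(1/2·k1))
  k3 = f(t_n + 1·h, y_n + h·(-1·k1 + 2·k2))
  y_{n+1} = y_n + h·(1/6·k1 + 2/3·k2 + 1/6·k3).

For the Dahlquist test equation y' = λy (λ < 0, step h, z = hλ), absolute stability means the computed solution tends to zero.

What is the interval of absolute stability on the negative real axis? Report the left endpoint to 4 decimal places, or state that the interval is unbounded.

(-2.5127, 0).

Set f=λy, z=hλ:
  order 3, 3-stage ⇒ R(z)=1+z+z^2/2+z^3/6
  (e.g. R(-0.36)=0.69702, |R|=0.69702)

Solve |R(x)|<1 on ℝ⁻.
x=-0.36: |R|=0.6970
|R(-2.88)|=1.7141 |R(-1.59)|=0.0041 |R(-0.66)|=0.5099
Bisect:
  x_lo=-3.3750 |R|=3.0868  x_hi=-0.2618 |R|=0.7695
  mid=-1.81837 |R|=0.16720 →hi
  mid=-2.59667 |R|=1.14342 →lo
  mid=-2.20752 |R|=0.56388 →hi
  mid=-2.40210 |R|=0.82711 →hi
  mid=-2.49938 |R|=0.97817 →hi
  mid=-2.54803 |R|=1.05896 →lo
  mid=-2.52371 |R|=1.01811 →lo
  mid=-2.51155 |R|=0.99803 →hi
  mid=-2.51763 |R|=1.00804 →lo
  ...
  [-2.51288,-2.51269] ⇒ x*=-2.5127
So |R|<1 on (-2.5127, 0).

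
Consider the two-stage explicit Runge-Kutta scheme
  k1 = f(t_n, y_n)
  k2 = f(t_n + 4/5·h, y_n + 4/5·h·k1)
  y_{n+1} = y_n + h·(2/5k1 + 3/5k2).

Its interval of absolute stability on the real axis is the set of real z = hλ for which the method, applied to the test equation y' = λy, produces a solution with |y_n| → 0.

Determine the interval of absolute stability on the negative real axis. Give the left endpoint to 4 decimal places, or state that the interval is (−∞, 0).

z∈(-2.0833,0).

With y'=λy (z=hλ):
  k1=λy_n ⇒ h·k1=z·y_n;  k2=λ(1+4/5z)y_n ⇒ h·k2=z(1+4/5z)y_n
  y_{n+1}/y_n = 1 + 2/5z + 3/5z(1+4/5z) = 1 + z + 12/25z²
  so R(z) = 1 + z + 12/25z².

Need |R(x)|<1, x<0.
x=-1.45: |R|=0.5592
R=1: x+12/25x²=0 ⇒ x=−25/12=-2.0833; min R=1−1/(4·12/25)=0.4792>−1
Confirm numerically:
  x=-1.767: |R|=0.73170 <1
  x=-1.594: |R|=0.62560 <1
  x=-1.017: |R|=0.47946 <1
  x=-0.853: |R|=0.49625 <1
  x=-2.312: |R|=1.25377 >1
  x=-2.256: |R|=1.18698 >1
  x=-2.155: |R|=1.07413 >1
So |R|<1 on (-2.0833, 0).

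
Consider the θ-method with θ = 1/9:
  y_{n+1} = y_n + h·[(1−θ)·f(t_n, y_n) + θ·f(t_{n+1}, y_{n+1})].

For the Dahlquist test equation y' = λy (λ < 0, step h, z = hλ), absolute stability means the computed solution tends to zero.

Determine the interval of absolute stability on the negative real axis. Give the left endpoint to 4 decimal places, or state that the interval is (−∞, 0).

With y'=λy (z=hλ):
  y_{n+1} = y_n + z·[8/9·y_n + 1/9·y_{n+1}] ⇒ (1 − 1/9z)y_{n+1} = (1 + 8/9z)y_n
  so R(z) = (1 + 8/9z)/(1 − 1/9z).

Boundary: |R(x)|=1, x<0.
x=-0.89: |R|=0.1901
R=−1: 1+8/9x = −1+1/9x ⇒ -7/9x=2 ⇒ x=2/(-7/9)=-2.5714
Confirm numerically:
  x=-2.421: |R|=0.90780 <1
  x=-2.325: |R|=0.84768 <1
  x=-1.104: |R|=0.01663 <1
  x=-2.735: |R|=1.09757 >1
  x=-2.637: |R|=1.03944 >1
  x=-2.607: |R|=1.02145 >1
Stable set (-2.5714, 0).

(-2.5714, 0).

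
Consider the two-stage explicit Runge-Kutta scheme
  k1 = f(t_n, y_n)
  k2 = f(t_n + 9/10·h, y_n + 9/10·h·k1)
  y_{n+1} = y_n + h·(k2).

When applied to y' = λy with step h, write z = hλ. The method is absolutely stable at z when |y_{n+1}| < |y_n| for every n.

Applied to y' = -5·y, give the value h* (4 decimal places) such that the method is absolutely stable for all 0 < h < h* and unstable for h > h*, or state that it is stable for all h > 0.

(-1.1111,0); λ=-5 ⇒ h* = (10/9)/5 = 0.2222.

Test eqn y'=λy, z=hλ:
  k1=λy_n ⇒ h·k1=z·y_n;  k2=λ(1+9/10z)y_n ⇒ h·k2=z(1+9/10z)y_n
  y_{n+1}/y_n = 1 + z(1+9/10z) = 1 + z + 9/10z²
  ⇒ R(z) = 1 + z + 9/10z².

Find x<0 with |R(x)|<1.
x=-0.65: |R|=0.7303
R=1: x+9/10x²=0 ⇒ x=−10/9=-1.1111; min R=1−1/(4·9/10)=0.7222>−1
Confirm numerically:
  x=-0.839: |R|=0.79453 <1
  x=-0.738: |R|=0.75218 <1
  x=-0.650: |R|=0.73025 <1
  x=-0.643: |R|=0.72910 <1
  x=-1.627: |R|=1.75542 >1
  x=-1.418: |R|=1.39165 >1
So |R|<1 on (-1.1111, 0).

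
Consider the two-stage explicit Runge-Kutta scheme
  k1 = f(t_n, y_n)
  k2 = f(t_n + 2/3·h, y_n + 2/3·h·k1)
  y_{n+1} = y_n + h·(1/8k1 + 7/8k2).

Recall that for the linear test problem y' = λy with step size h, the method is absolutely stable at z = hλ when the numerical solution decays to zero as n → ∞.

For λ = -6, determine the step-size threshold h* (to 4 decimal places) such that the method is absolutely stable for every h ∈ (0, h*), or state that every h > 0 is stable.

On y'=λy, z=hλ:
  k1=λy_n ⇒ h·k1=z·y_n;  k2=λ(1+2/3z)y_n ⇒ h·k2=z(1+2/3z)y_n
  y_{n+1}/y_n = 1 + 1/8z + 7/8z(1+2/3z) = 1 + z + 7/12z²
  ⇒ R(z) = 1 + z + 7/12z².

Need |R(x)|<1, x<0.
x=-1.28: |R|=0.6757
R=1: x+7/12x²=0 ⇒ x=−12/7=-1.7143; min R=1−1/(4·7/12)=0.5714>−1
Confirm numerically:
  x=-1.694: |R|=0.97995 <1
  x=-1.139: |R|=0.61777 <1
  x=-0.996: |R|=0.58268 <1
  x=-2.314: |R|=1.80951 >1
  x=-1.947: |R|=1.26431 >1
  x=-1.933: |R|=1.24662 >1
So |R|<1 on (-1.7143, 0).

(-1.7143,0); λ=-6 ⇒ h* = (12/7)/6 = 0.2857.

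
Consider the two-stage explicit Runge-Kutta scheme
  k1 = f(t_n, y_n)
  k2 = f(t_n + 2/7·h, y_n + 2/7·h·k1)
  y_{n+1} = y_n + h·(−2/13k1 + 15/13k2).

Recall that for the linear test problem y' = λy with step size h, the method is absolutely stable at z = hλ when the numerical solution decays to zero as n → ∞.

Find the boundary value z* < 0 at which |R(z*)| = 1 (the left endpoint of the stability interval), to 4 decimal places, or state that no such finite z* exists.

left endpoint -3.0333.

With y'=λy (z=hλ):
  k1=λy_n ⇒ h·k1=z·y_n;  k2=λ(1+2/7z)y_n ⇒ h·k2=z(1+2/7z)y_n
  y_{n+1}/y_n = 1 − 2/13z + 15/13z(1+2/7z) = 1 + z + 30/91z²
  Hence R(z) = 1 + z + 30/91z².

Boundary: |R(x)|=1, x<0.
x=-0.46: |R|=0.6098
R=1: x+30/91x²=0 ⇒ x=−91/30=-3.0333; min R=1−1/(4·30/91)=0.2417>−1
Confirm numerically:
  x=-3.002: |R|=0.96899 <1
  x=-2.467: |R|=0.53940 <1
  x=-2.381: |R|=0.48795 <1
  x=-2.113: |R|=0.35890 <1
  x=-3.622: |R|=1.70291 >1
  x=-3.539: |R|=1.58996 >1
  x=-3.479: |R|=1.51115 >1
So |R|<1 on (-3.0333, 0).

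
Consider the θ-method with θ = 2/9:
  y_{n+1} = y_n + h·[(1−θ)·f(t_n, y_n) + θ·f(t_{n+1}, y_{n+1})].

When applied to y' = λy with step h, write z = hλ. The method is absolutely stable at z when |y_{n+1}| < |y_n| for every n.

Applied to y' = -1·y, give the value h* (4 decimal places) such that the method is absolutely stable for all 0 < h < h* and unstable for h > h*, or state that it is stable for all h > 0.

With y'=λy (z=hλ):
  y_{n+1} = y_n + z·[7/9·y_n + 2/9·y_{n+1}] ⇒ (1 − 2/9z)y_{n+1} = (1 + 7/9z)y_n
  so R(z) = (1 + 7/9z)/(1 − 2/9z).

Boundary: |R(x)|=1, x<0.
x=-0.76: |R|=0.3498
R=−1: 1+7/9x = −1+2/9x ⇒ -5/9x=2 ⇒ x=2/(-5/9)=-3.6000
Confirm numerically:
  x=-2.156: |R|=0.45763 <1
  x=-2.019: |R|=0.39370 <1
  x=-1.607: |R|=0.18413 <1
  x=-3.825: |R|=1.06757 >1
  x=-3.687: |R|=1.02657 >1
So |R|<1 on (-3.6000, 0).

(-3.6000,0); λ=-1 ⇒ h* = (18/5)/1 = 3.6000.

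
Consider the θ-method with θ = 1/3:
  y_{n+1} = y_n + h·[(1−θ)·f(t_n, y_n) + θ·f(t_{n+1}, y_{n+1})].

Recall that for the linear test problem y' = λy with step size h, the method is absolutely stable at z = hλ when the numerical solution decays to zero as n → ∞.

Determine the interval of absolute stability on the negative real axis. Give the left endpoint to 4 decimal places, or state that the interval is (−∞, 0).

With y'=λy (z=hλ):
  y_{n+1} = y_n + z·[2/3·y_n + 1/3·y_{n+1}] ⇒ (1 − 1/3z)y_{n+1} = (1 + 2/3z)y_n
  Hence R(z) = (1 + 2/3z)/(1 − 1/3z).

Solve |R(x)|<1 on ℝ⁻.
x=-1.48: |R|=0.0089
R=−1: 1+2/3x = −1+1/3x ⇒ -1/3x=2 ⇒ x=2/(-1/3)=-6.0000
Confirm numerically:
  x=-4.581: |R|=0.81282 <1
  x=-4.381: |R|=0.78065 <1
  x=-2.531: |R|=0.37281 <1
  x=-6.477: |R|=1.05033 >1
  x=-6.169: |R|=1.01843 >1
  x=-6.127: |R|=1.01391 >1
Stable set (-6.0000, 0).

z∈(-6.0000,0).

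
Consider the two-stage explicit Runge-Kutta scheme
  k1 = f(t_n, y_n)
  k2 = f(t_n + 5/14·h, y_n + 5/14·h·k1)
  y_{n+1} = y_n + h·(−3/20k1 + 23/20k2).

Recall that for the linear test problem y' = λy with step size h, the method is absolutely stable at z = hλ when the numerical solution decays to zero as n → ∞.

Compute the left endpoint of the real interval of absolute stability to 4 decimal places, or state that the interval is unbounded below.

Test eqn y'=λy, z=hλ:
  k1=λy_n ⇒ h·k1=z·y_n;  k2=λ(1+5/14z)y_n ⇒ h·k2=z(1+5/14z)y_n
  y_{n+1}/y_n = 1 − 3/20z + 23/20z(1+5/14z) = 1 + z + 23/56z²
  Hence R(z) = 1 + z + 23/56z².

Boundary: |R(x)|=1, x<0.
x=-0.63: |R|=0.5330
R=1: x+23/56x²=0 ⇒ x=−56/23=-2.4348; min R=1−1/(4·23/56)=0.3913>−1
Confirm numerically:
  x=-2.326: |R|=0.89608 <1
  x=-1.789: |R|=0.52550 <1
  x=-1.281: |R|=0.39297 <1
  x=-2.812: |R|=1.43566 >1
  x=-2.646: |R|=1.22954 >1
  x=-2.559: |R|=1.13055 >1
Stable set (-2.4348, 0).

z* = -2.4348.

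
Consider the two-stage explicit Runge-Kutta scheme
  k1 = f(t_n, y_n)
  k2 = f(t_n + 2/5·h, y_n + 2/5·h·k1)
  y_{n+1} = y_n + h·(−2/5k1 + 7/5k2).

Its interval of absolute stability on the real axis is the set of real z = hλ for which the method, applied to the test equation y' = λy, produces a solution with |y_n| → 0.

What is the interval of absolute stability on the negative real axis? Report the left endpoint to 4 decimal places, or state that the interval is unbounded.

z∈(-1.7857,0).

With y'=λy (z=hλ):
  k1=λy_n ⇒ h·k1=z·y_n;  k2=λ(1+2/5z)y_n ⇒ h·k2=z(1+2/5z)y_n
  y_{n+1}/y_n = 1 − 2/5z + 7/5z(1+2/5z) = 1 + z + 14/25z²
  ⇒ R(z) = 1 + z + 14/25z².

Boundary: |R(x)|=1, x<0.
x=-1.71: |R|=0.9275
R=1: x+14/25x²=0 ⇒ x=−25/14=-1.7857; min R=1−1/(4·14/25)=0.5536>−1
Confirm numerically:
  x=-1.573: |R|=0.81262 <1
  x=-1.097: |R|=0.57691 <1
  x=-0.850: |R|=0.55460 <1
  x=-0.739: |R|=0.56683 <1
  x=-2.344: |R|=1.73283 >1
  x=-2.016: |R|=1.25998 >1
So |R|<1 on (-1.7857, 0).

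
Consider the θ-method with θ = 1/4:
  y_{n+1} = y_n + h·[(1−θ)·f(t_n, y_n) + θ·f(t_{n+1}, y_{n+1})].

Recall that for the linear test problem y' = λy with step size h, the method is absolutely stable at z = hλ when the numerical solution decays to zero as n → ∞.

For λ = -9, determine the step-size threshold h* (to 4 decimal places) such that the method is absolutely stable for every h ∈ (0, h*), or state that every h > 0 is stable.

(-4.0000,0); λ=-9 ⇒ h* = (4)/9 = 0.4444.

On y'=λy, z=hλ:
  y_{n+1} = y_n + z·[3/4·y_n + 1/4·y_{n+1}] ⇒ (1 − 1/4z)y_{n+1} = (1 + 3/4z)y_n
  Hence R(z) = (1 + 3/4z)/(1 − 1/4z).

Boundary: |R(x)|=1, x<0.
x=-1.79: |R|=0.2366
R=−1: 1+3/4x = −1+1/4x ⇒ -1/2x=2 ⇒ x=2/(-1/2)=-4.0000
Confirm numerically:
  x=-3.597: |R|=0.89391 <1
  x=-3.406: |R|=0.83959 <1
  x=-3.168: |R|=0.76786 <1
  x=-2.516: |R|=0.54451 <1
  x=-4.453: |R|=1.10718 >1
  x=-4.443: |R|=1.10494 >1
  x=-4.262: |R|=1.06342 >1
So |R|<1 on (-4.0000, 0).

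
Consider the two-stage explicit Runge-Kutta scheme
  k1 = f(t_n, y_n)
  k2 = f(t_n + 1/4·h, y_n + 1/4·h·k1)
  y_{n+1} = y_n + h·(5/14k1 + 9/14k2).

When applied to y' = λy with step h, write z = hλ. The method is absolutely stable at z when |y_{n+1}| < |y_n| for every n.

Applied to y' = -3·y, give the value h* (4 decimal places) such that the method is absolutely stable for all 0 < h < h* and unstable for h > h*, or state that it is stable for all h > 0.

Set f=λy, z=hλ:
  k1=λy_n ⇒ h·k1=z·y_n;  k2=λ(1+1/4z)y_n ⇒ h·k2=z(1+1/4z)y_n
  y_{n+1}/y_n = 1 + 5/14z + 9/14z(1+1/4z) = 1 + z + 9/56z²
  ⇒ R(z) = 1 + z + 9/56z².

Boundary: |R(x)|=1, x<0.
x=-1.52: |R|=0.1487
R=1: x+9/56x²=0 ⇒ x=−56/9=-6.2222; min R=1−1/(4·9/56)=-0.5556>−1
Confirm numerically:
  x=-5.568: |R|=0.41456 <1
  x=-4.870: |R|=0.05836 <1
  x=-3.858: |R|=0.46590 <1
  x=-3.219: |R|=0.55368 <1
  x=-6.752: |R|=1.57488 >1
  x=-6.725: |R|=1.54340 >1
  x=-6.505: |R|=1.29563 >1
So |R|<1 on (-6.2222, 0).

(-6.2222,0); λ=-3 ⇒ h* = (56/9)/3 = 2.0741.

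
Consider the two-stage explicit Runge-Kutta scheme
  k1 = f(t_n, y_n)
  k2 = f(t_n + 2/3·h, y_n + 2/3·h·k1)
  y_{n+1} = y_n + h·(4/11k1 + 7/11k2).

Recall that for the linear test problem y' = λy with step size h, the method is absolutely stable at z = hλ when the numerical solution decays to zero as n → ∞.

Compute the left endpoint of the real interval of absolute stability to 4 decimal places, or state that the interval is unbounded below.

On y'=λy, z=hλ:
  k1=λy_n ⇒ h·k1=z·y_n;  k2=λ(1+2/3z)y_n ⇒ h·k2=z(1+2/3z)y_n
  y_{n+1}/y_n = 1 + 4/11z + 7/11z(1+2/3z) = 1 + z + 14/33z²
  R(z) = 1 + z + 14/33z².

Boundary: |R(x)|=1, x<0.
x=-1.73: |R|=0.5397
R=1: x+14/33x²=0 ⇒ x=−33/14=-2.3571; min R=1−1/(4·14/33)=0.4107>−1
Confirm numerically:
  x=-2.081: |R|=0.75621 <1
  x=-1.581: |R|=0.47942 <1
  x=-1.439: |R|=0.43949 <1
  x=-2.679: |R|=1.36581 >1
  x=-2.392: |R|=1.03537 >1
So |R|<1 on (-2.3571, 0).

z* = -2.3571.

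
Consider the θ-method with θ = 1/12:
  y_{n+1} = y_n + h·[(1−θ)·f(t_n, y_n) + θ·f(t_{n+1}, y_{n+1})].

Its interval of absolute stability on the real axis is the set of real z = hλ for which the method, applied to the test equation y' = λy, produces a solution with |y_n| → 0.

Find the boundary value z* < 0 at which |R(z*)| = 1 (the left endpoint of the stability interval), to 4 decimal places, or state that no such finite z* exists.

z* = -2.4000.

Test eqn y'=λy, z=hλ:
  y_{n+1} = y_n + z·[11/12·y_n + 1/12·y_{n+1}] ⇒ (1 − 1/12z)y_{n+1} = (1 + 11/12z)y_n
  R(z) = (1 + 11/12z)/(1 − 1/12z).

Need |R(x)|<1, x<0.
x=-1.08: |R|=0.0092
R=−1: 1+11/12x = −1+1/12x ⇒ -5/6x=2 ⇒ x=2/(-5/6)=-2.4000
Confirm numerically:
  x=-2.139: |R|=0.81540 <1
  x=-1.755: |R|=0.53108 <1
  x=-1.686: |R|=0.47830 <1
  x=-1.651: |R|=0.45132 <1
  x=-2.607: |R|=1.14171 >1
  x=-2.547: |R|=1.10105 >1
  x=-2.539: |R|=1.09560 >1
Interval (-2.4000, 0).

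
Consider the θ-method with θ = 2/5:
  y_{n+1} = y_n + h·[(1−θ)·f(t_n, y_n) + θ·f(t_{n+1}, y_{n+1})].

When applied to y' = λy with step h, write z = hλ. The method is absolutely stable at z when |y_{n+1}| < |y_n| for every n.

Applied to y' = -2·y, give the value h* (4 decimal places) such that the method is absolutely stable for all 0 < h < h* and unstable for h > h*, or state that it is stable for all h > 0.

(-10.0000,0); λ=-2 ⇒ h* = (10)/2 = 5.0000.

With y'=λy (z=hλ):
  y_{n+1} = y_n + z·[3/5·y_n + 2/5·y_{n+1}] ⇒ (1 − 2/5z)y_{n+1} = (1 + 3/5z)y_n
  ⇒ R(z) = (1 + 3/5z)/(1 − 2/5z).

Find x<0 with |R(x)|<1.
x=-1.74: |R|=0.0259
R=−1: 1+3/5x = −1+2/5x ⇒ -1/5x=2 ⇒ x=2/(-1/5)=-10.0000
Confirm numerically:
  x=-9.841: |R|=0.99356 <1
  x=-5.463: |R|=0.71512 <1
  x=-4.529: |R|=0.61083 <1
  x=-4.276: |R|=0.57763 <1
  x=-10.516: |R|=1.01982 >1
  x=-10.395: |R|=1.01532 >1
  x=-10.365: |R|=1.01419 >1
Interval (-10.0000, 0).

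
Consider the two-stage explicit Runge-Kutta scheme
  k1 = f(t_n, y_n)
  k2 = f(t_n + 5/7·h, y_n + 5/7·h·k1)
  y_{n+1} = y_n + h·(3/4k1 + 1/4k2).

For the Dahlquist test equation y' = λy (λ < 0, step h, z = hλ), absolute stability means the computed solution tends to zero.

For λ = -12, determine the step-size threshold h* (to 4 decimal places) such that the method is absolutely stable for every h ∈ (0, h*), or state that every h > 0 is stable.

Test eqn y'=λy, z=hλ:
  k1=λy_n ⇒ h·k1=z·y_n;  k2=λ(1+5/7z)y_n ⇒ h·k2=z(1+5/7z)y_n
  y_{n+1}/y_n = 1 + 3/4z + 1/4z(1+5/7z) = 1 + z + 5/28z²
  so R(z) = 1 + z + 5/28z².

Need |R(x)|<1, x<0.
x=-0.38: |R|=0.6458
R=1: x+5/28x²=0 ⇒ x=−28/5=-5.6000; min R=1−1/(4·5/28)=-0.4000>−1
Confirm numerically:
  x=-3.837: |R|=0.20797 <1
  x=-3.519: |R|=0.30769 <1
  x=-3.048: |R|=0.38902 <1
  x=-6.175: |R|=1.63404 >1
  x=-5.938: |R|=1.35840 >1
Stable set (-5.6000, 0).

(-5.6000,0); λ=-12 ⇒ h* = (28/5)/12 = 0.4667.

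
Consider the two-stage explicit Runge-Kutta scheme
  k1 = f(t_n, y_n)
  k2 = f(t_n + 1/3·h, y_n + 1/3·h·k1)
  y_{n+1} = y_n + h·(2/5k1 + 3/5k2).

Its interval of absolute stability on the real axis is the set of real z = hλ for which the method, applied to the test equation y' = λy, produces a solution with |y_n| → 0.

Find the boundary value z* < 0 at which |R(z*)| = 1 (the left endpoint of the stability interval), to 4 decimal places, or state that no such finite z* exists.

Test eqn y'=λy, z=hλ:
  k1=λy_n ⇒ h·k1=z·y_n;  k2=λ(1+1/3z)y_n ⇒ h·k2=z(1+1/3z)y_n
  y_{n+1}/y_n = 1 + 2/5z + 3/5z(1+1/3z) = 1 + z + 1/5z²
  so R(z) = 1 + z + 1/5z².

Need |R(x)|<1, x<0.
x=-0.36: |R|=0.6659
R=1: x+1/5x²=0 ⇒ x=−5=-5.0000; min R=1−1/(4·1/5)=-0.2500>−1
Confirm numerically:
  x=-2.886: |R|=0.22020 <1
  x=-2.766: |R|=0.23585 <1
  x=-2.572: |R|=0.24896 <1
  x=-5.512: |R|=1.56443 >1
  x=-5.217: |R|=1.22642 >1
Stable set (-5.0000, 0).

left endpoint -5.0000.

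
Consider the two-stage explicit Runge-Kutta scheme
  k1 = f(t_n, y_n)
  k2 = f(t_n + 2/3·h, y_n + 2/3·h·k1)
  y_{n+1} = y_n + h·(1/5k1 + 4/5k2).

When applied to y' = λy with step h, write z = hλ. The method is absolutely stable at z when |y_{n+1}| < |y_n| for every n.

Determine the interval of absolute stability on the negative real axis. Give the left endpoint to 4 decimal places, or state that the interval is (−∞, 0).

z∈(-1.8750,0).

Set f=λy, z=hλ:
  k1=λy_n ⇒ h·k1=z·y_n;  k2=λ(1+2/3z)y_n ⇒ h·k2=z(1+2/3z)y_n
  y_{n+1}/y_n = 1 + 1/5z + 4/5z(1+2/3z) = 1 + z + 8/15z²
  so R(z) = 1 + z + 8/15z².

Boundary: |R(x)|=1, x<0.
x=-0.49: |R|=0.6381
R=1: x+8/15x²=0 ⇒ x=−15/8=-1.8750; min R=1−1/(4·8/15)=0.5312>−1
Confirm numerically:
  x=-1.722: |R|=0.85948 <1
  x=-1.542: |R|=0.72614 <1
  x=-1.271: |R|=0.59057 <1
  x=-0.921: |R|=0.53140 <1
  x=-1.968: |R|=1.09761 >1
  x=-1.896: |R|=1.02124 >1
Stable set (-1.8750, 0).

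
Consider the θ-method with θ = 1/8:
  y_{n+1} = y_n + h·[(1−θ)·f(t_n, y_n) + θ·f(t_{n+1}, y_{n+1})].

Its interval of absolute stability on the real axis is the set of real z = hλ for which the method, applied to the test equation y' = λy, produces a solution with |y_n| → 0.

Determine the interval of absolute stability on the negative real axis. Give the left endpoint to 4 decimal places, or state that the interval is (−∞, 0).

(-2.6667, 0).

Test eqn y'=λy, z=hλ:
  y_{n+1} = y_n + z·[7/8·y_n + 1/8·y_{n+1}] ⇒ (1 − 1/8z)y_{n+1} = (1 + 7/8z)y_n
  R(z) = (1 + 7/8z)/(1 − 1/8z).

Solve |R(x)|<1 on ℝ⁻.
x=-1.56: |R|=0.3054
R=−1: 1+7/8x = −1+1/8x ⇒ -3/4x=2 ⇒ x=2/(-3/4)=-2.6667
Confirm numerically:
  x=-2.457: |R|=0.87970 <1
  x=-1.900: |R|=0.53535 <1
  x=-1.497: |R|=0.26103 <1
  x=-3.053: |R|=1.20972 >1
  x=-2.696: |R|=1.01645 >1
Interval (-2.6667, 0).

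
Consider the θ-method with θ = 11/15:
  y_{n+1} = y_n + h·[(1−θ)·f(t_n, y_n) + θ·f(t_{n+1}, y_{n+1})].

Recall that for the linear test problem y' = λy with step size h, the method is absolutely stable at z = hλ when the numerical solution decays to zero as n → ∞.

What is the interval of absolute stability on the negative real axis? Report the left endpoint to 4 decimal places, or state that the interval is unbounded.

With y'=λy (z=hλ):
  y_{n+1} = y_n + z·[4/15·y_n + 11/15·y_{n+1}] ⇒ (1 − 11/15z)y_{n+1} = (1 + 4/15z)y_n
  ⇒ R(z) = (1 + 4/15z)/(1 − 11/15z).

Need |R(x)|<1, x<0.
x=-1.26: |R|=0.3451
x=-2: |R|=0.1892
x=-10: |R|=0.2000
x=-100: |R|=0.3453
θ=11/15≥1/2 ⇒ |1+4/15x|<|1−11/15x| ∀x<0 ⇒ interval (−∞,0).

unbounded; (−∞, 0).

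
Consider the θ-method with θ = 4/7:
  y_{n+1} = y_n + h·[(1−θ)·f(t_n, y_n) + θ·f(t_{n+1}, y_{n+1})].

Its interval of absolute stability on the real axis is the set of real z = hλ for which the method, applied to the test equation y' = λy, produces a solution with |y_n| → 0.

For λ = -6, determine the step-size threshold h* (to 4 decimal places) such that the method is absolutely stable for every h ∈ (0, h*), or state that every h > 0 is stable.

Test eqn y'=λy, z=hλ:
  y_{n+1} = y_n + z·[3/7·y_n + 4/7·y_{n+1}] ⇒ (1 − 4/7z)y_{n+1} = (1 + 3/7z)y_n
  so R(z) = (1 + 3/7z)/(1 − 4/7z).

Boundary: |R(x)|=1, x<0.
x=-1.69: |R|=0.1403
x=-2: |R|=0.0667
x=-10: |R|=0.4894
x=-100: |R|=0.7199
θ=4/7≥1/2 ⇒ |1+3/7x|<|1−4/7x| ∀x<0 ⇒ stable on all of ℝ⁻.

(−∞, 0) — no finite endpoint. Any h>0 works for λ=-6.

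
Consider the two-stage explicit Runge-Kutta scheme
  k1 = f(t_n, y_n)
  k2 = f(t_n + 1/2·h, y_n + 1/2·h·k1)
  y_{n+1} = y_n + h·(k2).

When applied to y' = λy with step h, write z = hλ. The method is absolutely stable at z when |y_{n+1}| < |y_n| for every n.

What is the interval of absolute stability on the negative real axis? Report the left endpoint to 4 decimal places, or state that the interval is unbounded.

(-2.0000, 0).

Set f=λy, z=hλ:
  k1=λy_n ⇒ h·k1=z·y_n;  k2=λ(1+1/2z)y_n ⇒ h·k2=z(1+1/2z)y_n
  y_{n+1}/y_n = 1 + z(1+1/2z) = 1 + z + 1/2z²
  Hence R(z) = 1 + z + 1/2z².

Need |R(x)|<1, x<0.
x=-1.24: |R|=0.5288
R=1: x+1/2x²=0 ⇒ x=−2=-2.0000; min R=1−1/(4·1/2)=0.5000>−1
Confirm numerically:
  x=-1.608: |R|=0.68483 <1
  x=-1.551: |R|=0.65180 <1
  x=-1.234: |R|=0.52738 <1
  x=-2.537: |R|=1.68118 >1
  x=-2.350: |R|=1.41125 >1
So |R|<1 on (-2.0000, 0).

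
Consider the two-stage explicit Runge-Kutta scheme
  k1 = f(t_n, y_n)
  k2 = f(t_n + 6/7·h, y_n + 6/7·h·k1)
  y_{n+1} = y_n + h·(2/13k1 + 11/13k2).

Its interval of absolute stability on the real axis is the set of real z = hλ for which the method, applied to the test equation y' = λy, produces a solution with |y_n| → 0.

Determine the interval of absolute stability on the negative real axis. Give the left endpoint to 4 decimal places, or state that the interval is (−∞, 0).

Test eqn y'=λy, z=hλ:
  k1=λy_n ⇒ h·k1=z·y_n;  k2=λ(1+6/7z)y_n ⇒ h·k2=z(1+6/7z)y_n
  y_{n+1}/y_n = 1 + 2/13z + 11/13z(1+6/7z) = 1 + z + 66/91z²
  R(z) = 1 + z + 66/91z².

Boundary: |R(x)|=1, x<0.
x=-1.26: |R|=0.8914
R=1: x+66/91x²=0 ⇒ x=−91/66=-1.3788; min R=1−1/(4·66/91)=0.6553>−1
Confirm numerically:
  x=-1.245: |R|=0.87919 <1
  x=-1.223: |R|=0.86181 <1
  x=-0.998: |R|=0.72438 <1
  x=-0.777: |R|=0.66087 <1
  x=-1.651: |R|=1.32595 >1
  x=-1.574: |R|=1.22285 >1
  x=-1.480: |R|=1.10864 >1
Stable set (-1.3788, 0).

z∈(-1.3788,0).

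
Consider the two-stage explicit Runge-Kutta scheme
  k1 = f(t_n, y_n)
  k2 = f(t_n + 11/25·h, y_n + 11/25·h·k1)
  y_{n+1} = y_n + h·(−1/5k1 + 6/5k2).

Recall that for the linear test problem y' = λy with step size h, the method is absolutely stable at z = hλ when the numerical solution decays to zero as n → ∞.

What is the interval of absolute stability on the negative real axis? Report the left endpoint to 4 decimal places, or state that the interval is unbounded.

With y'=λy (z=hλ):
  k1=λy_n ⇒ h·k1=z·y_n;  k2=λ(1+11/25z)y_n ⇒ h·k2=z(1+11/25z)y_n
  y_{n+1}/y_n = 1 − 1/5z + 6/5z(1+11/25z) = 1 + z + 66/125z²
  Hence R(z) = 1 + z + 66/125z².

Need |R(x)|<1, x<0.
x=-1.67: |R|=0.8025
R=1: x+66/125x²=0 ⇒ x=−125/66=-1.8939; min R=1−1/(4·66/125)=0.5265>−1
Confirm numerically:
  x=-1.011: |R|=0.52868 <1
  x=-0.955: |R|=0.52655 <1
  x=-0.945: |R|=0.52652 <1
  x=-2.262: |R|=1.43959 >1
  x=-1.936: |R|=1.04299 >1
  x=-1.916: |R|=1.02232 >1
Stable set (-1.8939, 0).

(-1.8939, 0).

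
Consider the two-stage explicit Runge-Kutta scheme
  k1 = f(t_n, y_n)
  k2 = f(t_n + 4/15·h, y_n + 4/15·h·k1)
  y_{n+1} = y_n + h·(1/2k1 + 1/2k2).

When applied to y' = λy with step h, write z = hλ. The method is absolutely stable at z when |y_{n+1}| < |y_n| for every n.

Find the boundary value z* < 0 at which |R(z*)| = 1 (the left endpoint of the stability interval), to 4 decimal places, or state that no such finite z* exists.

Test eqn y'=λy, z=hλ:
  k1=λy_n ⇒ h·k1=z·y_n;  k2=λ(1+4/15z)y_n ⇒ h·k2=z(1+4/15z)y_n
  y_{n+1}/y_n = 1 + 1/2z + 1/2z(1+4/15z) = 1 + z + 2/15z²
  so R(z) = 1 + z + 2/15z².

Boundary: |R(x)|=1, x<0.
x=-0.79: |R|=0.2932
R=1: x+2/15x²=0 ⇒ x=−15/2=-7.5000; min R=1−1/(4·2/15)=-0.8750>−1
Confirm numerically:
  x=-6.313: |R|=0.00086 <1
  x=-4.530: |R|=0.79388 <1
  x=-3.118: |R|=0.82174 <1
  x=-7.972: |R|=1.50170 >1
  x=-7.893: |R|=1.41359 >1
Stable set (-7.5000, 0).

z* = -7.5000.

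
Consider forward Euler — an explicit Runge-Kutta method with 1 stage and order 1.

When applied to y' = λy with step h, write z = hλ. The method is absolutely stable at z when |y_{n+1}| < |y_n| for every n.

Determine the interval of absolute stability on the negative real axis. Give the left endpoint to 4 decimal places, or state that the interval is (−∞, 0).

z∈(-2.0000,0).

Set f=λy, z=hλ:
  order 1, 1-stage ⇒ R(z)=1+z
  (e.g. R(-0.48)=0.52000, |R|=0.52000)

Boundary: |R(x)|=1, x<0.
x=-0.48: |R|=0.5200
|R(-1.65)|=0.6500 |R(-1.26)|=0.2600 |R(-0.9)|=0.1000
Bisect:
  x_lo=-2.3360 |R|=1.3360  x_hi=-0.0681 |R|=0.9319
  mid=-1.20206 |R|=0.20206 →hi
  mid=-1.76903 |R|=0.76903 →hi
  mid=-2.05251 |R|=1.05251 →lo
  mid=-1.91077 |R|=0.91077 →hi
  mid=-1.98164 |R|=0.98164 →hi
  mid=-2.01708 |R|=1.01708 →lo
  mid=-1.99936 |R|=0.99936 →hi
  mid=-2.00822 |R|=1.00822 →lo
  mid=-2.00379 |R|=1.00379 →lo
  ...
  [-2.00005,-1.99991] ⇒ x*=-2.0000
Interval (-2.0000, 0).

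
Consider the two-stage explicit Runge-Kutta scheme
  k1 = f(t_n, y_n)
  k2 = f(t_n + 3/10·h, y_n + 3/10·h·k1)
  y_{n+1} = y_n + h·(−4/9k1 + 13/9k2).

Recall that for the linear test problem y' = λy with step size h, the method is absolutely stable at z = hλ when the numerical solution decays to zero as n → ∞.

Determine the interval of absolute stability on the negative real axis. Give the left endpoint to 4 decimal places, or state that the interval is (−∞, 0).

Set f=λy, z=hλ:
  k1=λy_n ⇒ h·k1=z·y_n;  k2=λ(1+3/10z)y_n ⇒ h·k2=z(1+3/10z)y_n
  y_{n+1}/y_n = 1 − 4/9z + 13/9z(1+3/10z) = 1 + z + 13/30z²
  so R(z) = 1 + z + 13/30z².

Need |R(x)|<1, x<0.
x=-1.56: |R|=0.4946
R=1: x+13/30x²=0 ⇒ x=−30/13=-2.3077; min R=1−1/(4·13/30)=0.4231>−1
Confirm numerically:
  x=-2.195: |R|=0.89281 <1
  x=-1.525: |R|=0.48277 <1
  x=-1.034: |R|=0.42930 <1
  x=-2.506: |R|=1.21535 >1
  x=-2.422: |R|=1.11997 >1
Interval (-2.3077, 0).

z∈(-2.3077,0).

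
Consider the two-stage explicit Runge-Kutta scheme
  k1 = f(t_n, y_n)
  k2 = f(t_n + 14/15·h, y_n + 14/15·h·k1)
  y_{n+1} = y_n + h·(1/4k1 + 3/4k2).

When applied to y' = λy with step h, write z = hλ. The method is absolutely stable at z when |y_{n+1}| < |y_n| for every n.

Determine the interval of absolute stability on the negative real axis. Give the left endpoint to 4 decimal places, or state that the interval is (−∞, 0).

With y'=λy (z=hλ):
  k1=λy_n ⇒ h·k1=z·y_n;  k2=λ(1+14/15z)y_n ⇒ h·k2=z(1+14/15z)y_n
  y_{n+1}/y_n = 1 + 1/4z + 3/4z(1+14/15z) = 1 + z + 7/10z²
  ⇒ R(z) = 1 + z + 7/10z².

Find x<0 with |R(x)|<1.
x=-0.64: |R|=0.6467
R=1: x+7/10x²=0 ⇒ x=−10/7=-1.4286; min R=1−1/(4·7/10)=0.6429>−1
Confirm numerically:
  x=-0.836: |R|=0.65323 <1
  x=-0.693: |R|=0.64317 <1
  x=-0.579: |R|=0.65567 <1
  x=-1.976: |R|=1.75720 >1
  x=-1.840: |R|=1.52992 >1
  x=-1.527: |R|=1.10521 >1
Stable set (-1.4286, 0).

z∈(-1.4286,0).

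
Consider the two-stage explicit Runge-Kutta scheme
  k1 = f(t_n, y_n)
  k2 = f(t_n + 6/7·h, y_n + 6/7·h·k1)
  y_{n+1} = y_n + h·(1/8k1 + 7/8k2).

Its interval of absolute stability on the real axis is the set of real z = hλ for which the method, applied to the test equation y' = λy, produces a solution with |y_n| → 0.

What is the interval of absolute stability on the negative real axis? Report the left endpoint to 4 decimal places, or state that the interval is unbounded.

(-1.3333, 0).

With y'=λy (z=hλ):
  k1=λy_n ⇒ h·k1=z·y_n;  k2=λ(1+6/7z)y_n ⇒ h·k2=z(1+6/7z)y_n
  y_{n+1}/y_n = 1 + 1/8z + 7/8z(1+6/7z) = 1 + z + 3/4z²
  ⇒ R(z) = 1 + z + 3/4z².

Need |R(x)|<1, x<0.
x=-0.77: |R|=0.6747
R=1: x+3/4x²=0 ⇒ x=−4/3=-1.3333; min R=1−1/(4·3/4)=0.6667>−1
Confirm numerically:
  x=-1.090: |R|=0.80108 <1
  x=-0.739: |R|=0.67059 <1
  x=-0.673: |R|=0.66670 <1
  x=-0.590: |R|=0.67108 <1
  x=-1.698: |R|=1.46440 >1
  x=-1.629: |R|=1.36123 >1
Interval (-1.3333, 0).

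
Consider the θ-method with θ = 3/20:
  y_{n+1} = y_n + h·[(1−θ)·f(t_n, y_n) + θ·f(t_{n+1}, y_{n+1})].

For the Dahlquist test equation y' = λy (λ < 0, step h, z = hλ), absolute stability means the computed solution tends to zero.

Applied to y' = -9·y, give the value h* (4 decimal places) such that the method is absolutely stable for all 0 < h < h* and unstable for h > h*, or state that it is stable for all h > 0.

(-2.8571,0); λ=-9 ⇒ h* = (20/7)/9 = 0.3175.

With y'=λy (z=hλ):
  y_{n+1} = y_n + z·[17/20·y_n + 3/20·y_{n+1}] ⇒ (1 − 3/20z)y_{n+1} = (1 + 17/20z)y_n
  R(z) = (1 + 17/20z)/(1 − 3/20z).

Solve |R(x)|<1 on ℝ⁻.
x=-1.05: |R|=0.0929
R=−1: 1+17/20x = −1+3/20x ⇒ -7/10x=2 ⇒ x=2/(-7/10)=-2.8571
Confirm numerically:
  x=-2.641: |R|=0.89163 <1
  x=-2.171: |R|=0.63769 <1
  x=-1.793: |R|=0.41298 <1
  x=-1.634: |R|=0.31234 <1
  x=-3.179: |R|=1.15255 >1
  x=-3.160: |R|=1.14383 >1
  x=-3.091: |R|=1.11184 >1
Stable set (-2.8571, 0).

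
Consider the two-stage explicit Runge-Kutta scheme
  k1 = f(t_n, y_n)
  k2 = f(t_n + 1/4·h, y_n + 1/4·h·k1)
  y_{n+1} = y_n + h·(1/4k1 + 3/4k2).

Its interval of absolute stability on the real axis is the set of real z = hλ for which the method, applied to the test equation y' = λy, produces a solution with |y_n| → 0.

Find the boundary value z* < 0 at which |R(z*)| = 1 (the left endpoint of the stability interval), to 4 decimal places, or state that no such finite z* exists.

z* = -5.3333.

With y'=λy (z=hλ):
  k1=λy_n ⇒ h·k1=z·y_n;  k2=λ(1+1/4z)y_n ⇒ h·k2=z(1+1/4z)y_n
  y_{n+1}/y_n = 1 + 1/4z + 3/4z(1+1/4z) = 1 + z + 3/16z²
  Hence R(z) = 1 + z + 3/16z².

Need |R(x)|<1, x<0.
x=-1: |R|=0.1875
R=1: x+3/16x²=0 ⇒ x=−16/3=-5.3333; min R=1−1/(4·3/16)=-0.3333>−1
Confirm numerically:
  x=-5.034: |R|=0.71747 <1
  x=-3.745: |R|=0.11531 <1
  x=-2.254: |R|=0.30140 <1
  x=-5.848: |R|=1.56433 >1
  x=-5.844: |R|=1.55956 >1
Interval (-5.3333, 0).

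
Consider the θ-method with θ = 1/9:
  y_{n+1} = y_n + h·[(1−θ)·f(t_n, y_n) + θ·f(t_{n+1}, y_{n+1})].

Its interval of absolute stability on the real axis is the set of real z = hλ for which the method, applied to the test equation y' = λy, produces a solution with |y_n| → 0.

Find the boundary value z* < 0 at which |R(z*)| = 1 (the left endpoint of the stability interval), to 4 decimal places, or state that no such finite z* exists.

With y'=λy (z=hλ):
  y_{n+1} = y_n + z·[8/9·y_n + 1/9·y_{n+1}] ⇒ (1 − 1/9z)y_{n+1} = (1 + 8/9z)y_n
  so R(z) = (1 + 8/9z)/(1 − 1/9z).

Find x<0 with |R(x)|<1.
x=-1.38: |R|=0.1965
R=−1: 1+8/9x = −1+1/9x ⇒ -7/9x=2 ⇒ x=2/(-7/9)=-2.5714
Confirm numerically:
  x=-2.052: |R|=0.67101 <1
  x=-2.024: |R|=0.65239 <1
  x=-2.000: |R|=0.63636 <1
  x=-1.800: |R|=0.50000 <1
  x=-3.115: |R|=1.31407 >1
  x=-3.049: |R|=1.27745 >1
Stable set (-2.5714, 0).

left endpoint -2.5714.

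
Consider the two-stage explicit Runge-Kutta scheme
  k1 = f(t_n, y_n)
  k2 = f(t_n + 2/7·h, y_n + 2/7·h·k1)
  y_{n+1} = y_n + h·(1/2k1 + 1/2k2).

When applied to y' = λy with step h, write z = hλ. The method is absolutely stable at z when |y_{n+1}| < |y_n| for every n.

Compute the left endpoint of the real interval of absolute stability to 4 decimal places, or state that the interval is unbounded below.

left endpoint -7.0000.

On y'=λy, z=hλ:
  k1=λy_n ⇒ h·k1=z·y_n;  k2=λ(1+2/7z)y_n ⇒ h·k2=z(1+2/7z)y_n
  y_{n+1}/y_n = 1 + 1/2z + 1/2z(1+2/7z) = 1 + z + 1/7z²
  Hence R(z) = 1 + z + 1/7z².

Need |R(x)|<1, x<0.
x=-0.93: |R|=0.1936
R=1: x+1/7x²=0 ⇒ x=−7=-7.0000; min R=1−1/(4·1/7)=-0.7500>−1
Confirm numerically:
  x=-5.684: |R|=0.06859 <1
  x=-4.399: |R|=0.63454 <1
  x=-3.904: |R|=0.72668 <1
  x=-3.454: |R|=0.74970 <1
  x=-7.411: |R|=1.43513 >1
  x=-7.349: |R|=1.36640 >1
Interval (-7.0000, 0).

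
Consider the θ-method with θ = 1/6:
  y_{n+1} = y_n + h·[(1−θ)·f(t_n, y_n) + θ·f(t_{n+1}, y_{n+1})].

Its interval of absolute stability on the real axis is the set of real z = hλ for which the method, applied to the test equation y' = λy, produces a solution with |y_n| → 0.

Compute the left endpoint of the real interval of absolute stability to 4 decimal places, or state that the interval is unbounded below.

On y'=λy, z=hλ:
  y_{n+1} = y_n + z·[5/6·y_n + 1/6·y_{n+1}] ⇒ (1 − 1/6z)y_{n+1} = (1 + 5/6z)y_n
  R(z) = (1 + 5/6z)/(1 − 1/6z).

Boundary: |R(x)|=1, x<0.
x=-0.64: |R|=0.4217
R=−1: 1+5/6x = −1+1/6x ⇒ -2/3x=2 ⇒ x=2/(-2/3)=-3.0000
Confirm numerically:
  x=-2.612: |R|=0.81979 <1
  x=-2.267: |R|=0.64534 <1
  x=-1.985: |R|=0.49155 <1
  x=-3.597: |R|=1.24883 >1
  x=-3.366: |R|=1.15631 >1
So |R|<1 on (-3.0000, 0).

z* = -3.0000.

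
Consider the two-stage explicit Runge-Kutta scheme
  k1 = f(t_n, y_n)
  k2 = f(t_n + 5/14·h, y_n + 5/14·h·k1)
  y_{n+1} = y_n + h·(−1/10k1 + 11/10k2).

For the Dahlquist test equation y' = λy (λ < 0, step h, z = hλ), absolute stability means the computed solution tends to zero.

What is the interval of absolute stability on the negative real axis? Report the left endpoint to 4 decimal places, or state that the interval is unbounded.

z∈(-2.5455,0).

On y'=λy, z=hλ:
  k1=λy_n ⇒ h·k1=z·y_n;  k2=λ(1+5/14z)y_n ⇒ h·k2=z(1+5/14z)y_n
  y_{n+1}/y_n = 1 − 1/10z + 11/10z(1+5/14z) = 1 + z + 11/28z²
  Hence R(z) = 1 + z + 11/28z².

Solve |R(x)|<1 on ℝ⁻.
x=-0.38: |R|=0.6767
R=1: x+11/28x²=0 ⇒ x=−28/11=-2.5455; min R=1−1/(4·11/28)=0.3636>−1
Confirm numerically:
  x=-2.467: |R|=0.92396 <1
  x=-2.289: |R|=0.76938 <1
  x=-1.222: |R|=0.36465 <1
  x=-3.135: |R|=1.72609 >1
  x=-3.070: |R|=1.63264 >1
  x=-2.854: |R|=1.34595 >1
Stable set (-2.5455, 0).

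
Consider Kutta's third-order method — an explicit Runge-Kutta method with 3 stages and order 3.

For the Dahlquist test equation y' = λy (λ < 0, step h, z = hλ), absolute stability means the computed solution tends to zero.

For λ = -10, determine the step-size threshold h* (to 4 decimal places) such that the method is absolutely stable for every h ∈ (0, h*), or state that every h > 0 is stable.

(-2.5127,0); λ=-10 ⇒ h* = 0.2513.

Set f=λy, z=hλ:
  order 3, 3-stage ⇒ R(z)=1+z+z^2/2+z^3/6
  (e.g. R(-0.59)=0.54982, |R|=0.54982)

Find x<0 with |R(x)|<1.
x=-0.59: |R|=0.5498
|R(-2.42)|=0.8539 |R(-2.27)|=0.6431 |R(-1.25)|=0.2057
Bisect:
  x_lo=-3.0281 |R|=2.0710  x_hi=-0.1850 |R|=0.8311
  mid=-1.60654 |R|=0.00713 →hi
  mid=-2.31731 |R|=0.70631 →hi
  mid=-2.67269 |R|=1.28301 →lo
  mid=-2.49500 |R|=0.97106 →hi
  mid=-2.58384 |R|=1.12078 →lo
  mid=-2.53942 |R|=1.04440 →lo
  mid=-2.51721 |R|=1.00735 →lo
  mid=-2.50610 |R|=0.98911 →hi
  ...
  [-2.51287,-2.51270] ⇒ x*=-2.5127
Stable set (-2.5127, 0).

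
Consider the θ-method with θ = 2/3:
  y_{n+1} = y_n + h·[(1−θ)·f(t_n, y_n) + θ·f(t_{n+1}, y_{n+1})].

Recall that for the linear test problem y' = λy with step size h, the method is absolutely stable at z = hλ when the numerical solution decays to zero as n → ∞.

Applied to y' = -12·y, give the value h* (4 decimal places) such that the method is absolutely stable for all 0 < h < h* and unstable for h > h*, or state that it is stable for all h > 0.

interval (−∞, 0). Any h>0 works for λ=-12.

Set f=λy, z=hλ:
  y_{n+1} = y_n + z·[1/3·y_n + 2/3·y_{n+1}] ⇒ (1 − 2/3z)y_{n+1} = (1 + 1/3z)y_n
  R(z) = (1 + 1/3z)/(1 − 2/3z).

Boundary: |R(x)|=1, x<0.
x=-1.51: |R|=0.2475
x=-2: |R|=0.1429
x=-10: |R|=0.3043
x=-100: |R|=0.4778
θ=2/3≥1/2 ⇒ |1+1/3x|<|1−2/3x| ∀x<0 ⇒ interval (−∞,0).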